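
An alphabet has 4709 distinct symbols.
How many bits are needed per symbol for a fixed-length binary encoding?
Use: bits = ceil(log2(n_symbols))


log2(4709) = 12.2012
Bracket: 2^12 = 4096 < 4709 <= 2^13 = 8192
So ceil(log2(4709)) = 13

bits = ceil(log2(4709)) = ceil(12.2012) = 13 bits


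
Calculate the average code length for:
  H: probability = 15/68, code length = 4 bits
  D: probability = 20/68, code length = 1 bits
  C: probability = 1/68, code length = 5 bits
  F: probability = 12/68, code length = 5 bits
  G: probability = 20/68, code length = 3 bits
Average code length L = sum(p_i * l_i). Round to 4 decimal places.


Weighted contributions p_i * l_i:
  H: (15/68) * 4 = 60/68
  D: (20/68) * 1 = 20/68
  C: (1/68) * 5 = 5/68
  F: (12/68) * 5 = 60/68
  G: (20/68) * 3 = 60/68
Sum = (60 + 20 + 5 + 60 + 60)/68 = 205/68

L = 205/68 = 3.0147 bits/symbol


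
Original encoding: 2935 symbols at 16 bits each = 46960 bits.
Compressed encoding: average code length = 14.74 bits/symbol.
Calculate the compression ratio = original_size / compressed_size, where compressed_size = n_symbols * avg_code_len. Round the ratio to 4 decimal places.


original_size = n_symbols * orig_bits = 2935 * 16 = 46960 bits
compressed_size = n_symbols * avg_code_len = 2935 * 14.74 = 43261.9 bits
ratio = original_size / compressed_size = 46960 / 43261.9 = 1.0855

Compression ratio = 1.0855


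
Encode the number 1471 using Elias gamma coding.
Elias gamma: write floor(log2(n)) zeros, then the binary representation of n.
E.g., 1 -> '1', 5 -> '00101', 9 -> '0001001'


num_bits = floor(log2(1471)) + 1 = 11
leading_zeros = num_bits - 1 = 10
binary(1471) = 10110111111

Elias gamma(1471) = '0000000000' + '10110111111' = 000000000010110111111 (21 bits)


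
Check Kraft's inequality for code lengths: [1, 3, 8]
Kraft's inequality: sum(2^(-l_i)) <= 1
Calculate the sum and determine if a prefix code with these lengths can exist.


Sum = 2^(-1) + 2^(-3) + 2^(-8)
    = 0.5 + 0.125 + 0.00390625
    = 161/256 = 0.62890625
Since 0.62890625 <= 1, Kraft's inequality IS satisfied.
A prefix code with these lengths CAN exist.

Kraft sum = 0.62890625. Satisfied.


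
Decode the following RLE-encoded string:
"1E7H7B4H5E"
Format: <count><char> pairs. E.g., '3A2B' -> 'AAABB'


Expanding each <count><char> pair:
  1E -> 'E'
  7H -> 'HHHHHHH'
  7B -> 'BBBBBBB'
  4H -> 'HHHH'
  5E -> 'EEEEE'

Decoded = EHHHHHHHBBBBBBBHHHHEEEEE


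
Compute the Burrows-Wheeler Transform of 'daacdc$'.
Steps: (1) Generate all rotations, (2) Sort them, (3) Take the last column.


Rotations (sorted):
  0: $daacdc -> last char: c
  1: aacdc$d -> last char: d
  2: acdc$da -> last char: a
  3: c$daacd -> last char: d
  4: cdc$daa -> last char: a
  5: daacdc$ -> last char: $
  6: dc$daac -> last char: c


BWT = cdada$c


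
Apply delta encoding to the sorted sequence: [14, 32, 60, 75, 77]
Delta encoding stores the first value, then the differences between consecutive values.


First value: 14
Deltas:
  32 - 14 = 18
  60 - 32 = 28
  75 - 60 = 15
  77 - 75 = 2


Delta encoded: [14, 18, 28, 15, 2]


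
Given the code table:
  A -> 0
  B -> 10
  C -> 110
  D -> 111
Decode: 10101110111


Decoding:
10 -> B
10 -> B
111 -> D
0 -> A
111 -> D


Result: BBDAD


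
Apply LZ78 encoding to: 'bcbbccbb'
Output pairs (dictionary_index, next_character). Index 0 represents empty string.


LZ78 encoding steps:
Dictionary: {0: ''}
Step 1: w='' (idx 0), next='b' -> output (0, 'b'), add 'b' as idx 1
Step 2: w='' (idx 0), next='c' -> output (0, 'c'), add 'c' as idx 2
Step 3: w='b' (idx 1), next='b' -> output (1, 'b'), add 'bb' as idx 3
Step 4: w='c' (idx 2), next='c' -> output (2, 'c'), add 'cc' as idx 4
Step 5: w='bb' (idx 3), end of input -> output (3, '')


Encoded: [(0, 'b'), (0, 'c'), (1, 'b'), (2, 'c'), (3, '')]


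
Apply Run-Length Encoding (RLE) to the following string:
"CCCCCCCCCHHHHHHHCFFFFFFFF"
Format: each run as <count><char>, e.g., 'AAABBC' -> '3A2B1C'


Scanning runs left to right:
  i=0: run of 'C' x 9 -> '9C'
  i=9: run of 'H' x 7 -> '7H'
  i=16: run of 'C' x 1 -> '1C'
  i=17: run of 'F' x 8 -> '8F'

RLE = 9C7H1C8F


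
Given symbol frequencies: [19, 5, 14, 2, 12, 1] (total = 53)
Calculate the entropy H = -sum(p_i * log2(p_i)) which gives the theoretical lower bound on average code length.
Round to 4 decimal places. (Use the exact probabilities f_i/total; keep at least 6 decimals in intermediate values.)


Per-symbol terms -p_i * log2(p_i) with p_i = f_i/53:
  p = 19/53 = 0.358491: log2(p) = -1.479993, -p*log2(p) = 0.530564
  p = 5/53 = 0.094340: log2(p) = -3.405992, -p*log2(p) = 0.321320
  p = 14/53 = 0.264151: log2(p) = -1.920566, -p*log2(p) = 0.507319
  p = 2/53 = 0.037736: log2(p) = -4.727920, -p*log2(p) = 0.178412
  p = 12/53 = 0.226415: log2(p) = -2.142958, -p*log2(p) = 0.485198
  p = 1/53 = 0.018868: log2(p) = -5.727920, -p*log2(p) = 0.108074
H = 0.530564 + 0.321320 + 0.507319 + 0.178412 + 0.485198 + 0.108074 = 2.130887

H = 2.1309 bits/symbol


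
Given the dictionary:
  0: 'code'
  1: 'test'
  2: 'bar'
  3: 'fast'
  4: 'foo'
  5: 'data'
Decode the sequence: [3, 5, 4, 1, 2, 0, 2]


Look up each index in the dictionary:
  3 -> 'fast'
  5 -> 'data'
  4 -> 'foo'
  1 -> 'test'
  2 -> 'bar'
  0 -> 'code'
  2 -> 'bar'

Decoded: "fast data foo test bar code bar"


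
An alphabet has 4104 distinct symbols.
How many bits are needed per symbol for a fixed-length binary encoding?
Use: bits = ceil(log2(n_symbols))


log2(4104) = 12.0028
Bracket: 2^12 = 4096 < 4104 <= 2^13 = 8192
So ceil(log2(4104)) = 13

bits = ceil(log2(4104)) = ceil(12.0028) = 13 bits


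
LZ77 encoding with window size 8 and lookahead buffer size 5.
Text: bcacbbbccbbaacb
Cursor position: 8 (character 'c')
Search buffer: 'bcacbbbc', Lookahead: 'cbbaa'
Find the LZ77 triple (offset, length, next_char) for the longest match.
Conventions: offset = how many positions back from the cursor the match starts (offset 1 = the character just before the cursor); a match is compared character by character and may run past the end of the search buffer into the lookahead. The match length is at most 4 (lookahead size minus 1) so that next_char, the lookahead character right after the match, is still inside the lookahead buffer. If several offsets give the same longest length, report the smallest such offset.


Try each offset into the search buffer:
  offset=1 (pos 7, char 'c'): match length 1
  offset=2 (pos 6, char 'b'): match length 0
  offset=3 (pos 5, char 'b'): match length 0
  offset=4 (pos 4, char 'b'): match length 0
  offset=5 (pos 3, char 'c'): match length 3
  offset=6 (pos 2, char 'a'): match length 0
  offset=7 (pos 1, char 'c'): match length 1
  offset=8 (pos 0, char 'b'): match length 0
Longest match has length 3 at offset 5.
next_char = character at position 8 + 3 = 11 -> 'a'

Best match: offset=5, length=3 (matching 'cbb' starting at position 3)
LZ77 triple: (5, 3, 'a')


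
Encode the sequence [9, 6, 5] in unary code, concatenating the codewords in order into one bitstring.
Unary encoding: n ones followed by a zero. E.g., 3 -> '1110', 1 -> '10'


Encode each number as n ones followed by a terminating 0:
  9 -> 1111111110 (10 bits)
  6 -> 1111110 (7 bits)
  5 -> 111110 (6 bits)
Total length = 10 + 7 + 6 = 23 bits.

Unary([9, 6, 5]) = 11111111101111110111110 (23 bits)


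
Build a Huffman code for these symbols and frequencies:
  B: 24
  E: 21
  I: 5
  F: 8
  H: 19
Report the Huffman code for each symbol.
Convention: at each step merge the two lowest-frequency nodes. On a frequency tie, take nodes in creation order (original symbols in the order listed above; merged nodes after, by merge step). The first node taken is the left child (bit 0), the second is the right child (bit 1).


Huffman tree construction:
Step 1: Merge I(5) + F(8) = 13
Step 2: Merge (I+F)(13) + H(19) = 32
Step 3: Merge E(21) + B(24) = 45
Step 4: Merge ((I+F)+H)(32) + (E+B)(45) = 77
Read each symbol's code off the tree from the root (left child = 0, right child = 1).

Codes:
  B: 11 (length 2)
  E: 10 (length 2)
  I: 000 (length 3)
  F: 001 (length 3)
  H: 01 (length 2)
Average code length: 167/77 = 2.1688 bits/symbol


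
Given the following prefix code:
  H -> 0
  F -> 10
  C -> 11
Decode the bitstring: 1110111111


Decoding step by step:
Bits 11 -> C
Bits 10 -> F
Bits 11 -> C
Bits 11 -> C
Bits 11 -> C


Decoded message: CFCCC


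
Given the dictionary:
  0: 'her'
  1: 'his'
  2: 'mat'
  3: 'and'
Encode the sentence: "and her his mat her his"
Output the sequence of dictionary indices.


Look up each word in the dictionary:
  'and' -> 3
  'her' -> 0
  'his' -> 1
  'mat' -> 2
  'her' -> 0
  'his' -> 1

Encoded: [3, 0, 1, 2, 0, 1]


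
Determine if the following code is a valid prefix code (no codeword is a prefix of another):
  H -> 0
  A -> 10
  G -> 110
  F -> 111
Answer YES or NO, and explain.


Checking each pair (does one codeword prefix another?):
  H='0' vs A='10': no prefix
  H='0' vs G='110': no prefix
  H='0' vs F='111': no prefix
  A='10' vs H='0': no prefix
  A='10' vs G='110': no prefix
  A='10' vs F='111': no prefix
  G='110' vs H='0': no prefix
  G='110' vs A='10': no prefix
  G='110' vs F='111': no prefix
  F='111' vs H='0': no prefix
  F='111' vs A='10': no prefix
  F='111' vs G='110': no prefix
No violation found over all pairs.

YES -- this is a valid prefix code. No codeword is a prefix of any other codeword.


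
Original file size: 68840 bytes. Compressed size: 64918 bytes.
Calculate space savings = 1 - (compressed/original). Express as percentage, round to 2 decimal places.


ratio = compressed/original = 64918/68840 = 0.943027
savings = 1 - ratio = 1 - 0.943027 = 0.056973
as a percentage: 0.056973 * 100 = 5.7%

Space savings = 1 - 64918/68840 = 5.7%


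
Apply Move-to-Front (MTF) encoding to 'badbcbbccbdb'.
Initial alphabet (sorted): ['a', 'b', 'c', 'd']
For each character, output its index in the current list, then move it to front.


MTF encoding:
'b': index 1 in ['a', 'b', 'c', 'd'] -> ['b', 'a', 'c', 'd']
'a': index 1 in ['b', 'a', 'c', 'd'] -> ['a', 'b', 'c', 'd']
'd': index 3 in ['a', 'b', 'c', 'd'] -> ['d', 'a', 'b', 'c']
'b': index 2 in ['d', 'a', 'b', 'c'] -> ['b', 'd', 'a', 'c']
'c': index 3 in ['b', 'd', 'a', 'c'] -> ['c', 'b', 'd', 'a']
'b': index 1 in ['c', 'b', 'd', 'a'] -> ['b', 'c', 'd', 'a']
'b': index 0 in ['b', 'c', 'd', 'a'] -> ['b', 'c', 'd', 'a']
'c': index 1 in ['b', 'c', 'd', 'a'] -> ['c', 'b', 'd', 'a']
'c': index 0 in ['c', 'b', 'd', 'a'] -> ['c', 'b', 'd', 'a']
'b': index 1 in ['c', 'b', 'd', 'a'] -> ['b', 'c', 'd', 'a']
'd': index 2 in ['b', 'c', 'd', 'a'] -> ['d', 'b', 'c', 'a']
'b': index 1 in ['d', 'b', 'c', 'a'] -> ['b', 'd', 'c', 'a']


Output: [1, 1, 3, 2, 3, 1, 0, 1, 0, 1, 2, 1]


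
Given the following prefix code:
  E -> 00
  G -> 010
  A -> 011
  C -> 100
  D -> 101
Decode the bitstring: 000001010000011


Decoding step by step:
Bits 00 -> E
Bits 00 -> E
Bits 010 -> G
Bits 100 -> C
Bits 00 -> E
Bits 011 -> A


Decoded message: EEGCEA


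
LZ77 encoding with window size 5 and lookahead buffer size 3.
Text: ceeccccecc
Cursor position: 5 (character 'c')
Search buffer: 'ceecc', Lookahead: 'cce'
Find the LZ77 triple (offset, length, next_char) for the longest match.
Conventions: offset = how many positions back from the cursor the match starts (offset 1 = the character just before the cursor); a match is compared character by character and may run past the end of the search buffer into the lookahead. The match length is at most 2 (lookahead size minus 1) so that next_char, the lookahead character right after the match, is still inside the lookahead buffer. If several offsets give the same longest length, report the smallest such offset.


Try each offset into the search buffer:
  offset=1 (pos 4, char 'c'): match length 2
  offset=2 (pos 3, char 'c'): match length 2
  offset=3 (pos 2, char 'e'): match length 0
  offset=4 (pos 1, char 'e'): match length 0
  offset=5 (pos 0, char 'c'): match length 1
Longest match has length 2, found at offsets 1, 2; take the smallest, offset 1.
next_char = character at position 5 + 2 = 7 -> 'e'

Best match: offset=1, length=2 (matching 'cc' starting at position 4)
LZ77 triple: (1, 2, 'e')


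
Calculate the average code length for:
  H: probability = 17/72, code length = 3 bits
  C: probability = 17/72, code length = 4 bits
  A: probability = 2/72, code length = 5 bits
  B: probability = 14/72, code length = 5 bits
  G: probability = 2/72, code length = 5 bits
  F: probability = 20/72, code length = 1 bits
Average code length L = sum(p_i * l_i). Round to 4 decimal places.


Weighted contributions p_i * l_i:
  H: (17/72) * 3 = 51/72
  C: (17/72) * 4 = 68/72
  A: (2/72) * 5 = 10/72
  B: (14/72) * 5 = 70/72
  G: (2/72) * 5 = 10/72
  F: (20/72) * 1 = 20/72
Sum = (51 + 68 + 10 + 70 + 10 + 20)/72 = 229/72

L = 229/72 = 3.1806 bits/symbol


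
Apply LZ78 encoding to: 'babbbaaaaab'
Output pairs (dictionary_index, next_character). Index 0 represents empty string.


LZ78 encoding steps:
Dictionary: {0: ''}
Step 1: w='' (idx 0), next='b' -> output (0, 'b'), add 'b' as idx 1
Step 2: w='' (idx 0), next='a' -> output (0, 'a'), add 'a' as idx 2
Step 3: w='b' (idx 1), next='b' -> output (1, 'b'), add 'bb' as idx 3
Step 4: w='b' (idx 1), next='a' -> output (1, 'a'), add 'ba' as idx 4
Step 5: w='a' (idx 2), next='a' -> output (2, 'a'), add 'aa' as idx 5
Step 6: w='aa' (idx 5), next='b' -> output (5, 'b'), add 'aab' as idx 6


Encoded: [(0, 'b'), (0, 'a'), (1, 'b'), (1, 'a'), (2, 'a'), (5, 'b')]


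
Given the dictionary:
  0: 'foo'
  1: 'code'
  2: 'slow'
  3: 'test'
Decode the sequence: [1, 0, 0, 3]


Look up each index in the dictionary:
  1 -> 'code'
  0 -> 'foo'
  0 -> 'foo'
  3 -> 'test'

Decoded: "code foo foo test"


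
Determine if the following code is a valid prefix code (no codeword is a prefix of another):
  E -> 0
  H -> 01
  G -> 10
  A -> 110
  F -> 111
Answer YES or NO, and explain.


Checking each pair (does one codeword prefix another?):
  E='0' vs H='01': prefix -- VIOLATION

NO -- this is NOT a valid prefix code. E (0) is a prefix of H (01).


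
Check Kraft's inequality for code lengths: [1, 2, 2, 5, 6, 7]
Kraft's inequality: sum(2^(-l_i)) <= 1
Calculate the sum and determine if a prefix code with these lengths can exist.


Sum = 2^(-1) + 2^(-2) + 2^(-2) + 2^(-5) + 2^(-6) + 2^(-7)
    = 0.5 + 0.25 + 0.25 + 0.03125 + 0.015625 + 0.0078125
    = 135/128 = 1.0546875
Since 1.0546875 > 1, Kraft's inequality is NOT satisfied.
A prefix code with these lengths CANNOT exist.

Kraft sum = 1.0546875. Not satisfied.


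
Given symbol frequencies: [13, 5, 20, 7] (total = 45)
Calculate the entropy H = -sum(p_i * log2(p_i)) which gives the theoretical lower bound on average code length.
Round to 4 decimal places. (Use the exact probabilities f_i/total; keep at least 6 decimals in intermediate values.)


Per-symbol terms -p_i * log2(p_i) with p_i = f_i/45:
  p = 13/45 = 0.288889: log2(p) = -1.791413, -p*log2(p) = 0.517519
  p = 5/45 = 0.111111: log2(p) = -3.169925, -p*log2(p) = 0.352214
  p = 20/45 = 0.444444: log2(p) = -1.169925, -p*log2(p) = 0.519967
  p = 7/45 = 0.155556: log2(p) = -2.684498, -p*log2(p) = 0.417589
H = 0.517519 + 0.352214 + 0.519967 + 0.417589 = 1.807289

H = 1.8073 bits/symbol


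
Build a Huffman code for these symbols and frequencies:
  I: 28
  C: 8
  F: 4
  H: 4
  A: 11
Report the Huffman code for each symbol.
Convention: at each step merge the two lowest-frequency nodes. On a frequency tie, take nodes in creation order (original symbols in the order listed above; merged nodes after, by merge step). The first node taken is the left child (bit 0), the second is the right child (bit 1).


Huffman tree construction:
Step 1: Merge F(4) + H(4) = 8
Step 2: Merge C(8) + (F+H)(8) = 16
Step 3: Merge A(11) + (C+(F+H))(16) = 27
Step 4: Merge (A+(C+(F+H)))(27) + I(28) = 55
Read each symbol's code off the tree from the root (left child = 0, right child = 1).

Codes:
  I: 1 (length 1)
  C: 010 (length 3)
  F: 0110 (length 4)
  H: 0111 (length 4)
  A: 00 (length 2)
Average code length: 106/55 = 1.9273 bits/symbol


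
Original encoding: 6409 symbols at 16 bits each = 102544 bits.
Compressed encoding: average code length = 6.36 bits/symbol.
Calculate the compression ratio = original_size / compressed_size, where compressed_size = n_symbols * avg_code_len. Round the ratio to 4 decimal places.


original_size = n_symbols * orig_bits = 6409 * 16 = 102544 bits
compressed_size = n_symbols * avg_code_len = 6409 * 6.36 = 40761.24 bits
ratio = original_size / compressed_size = 102544 / 40761.24 = 2.5157

Compression ratio = 2.5157


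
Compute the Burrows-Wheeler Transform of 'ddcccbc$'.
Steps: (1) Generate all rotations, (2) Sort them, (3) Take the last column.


Rotations (sorted):
  0: $ddcccbc -> last char: c
  1: bc$ddccc -> last char: c
  2: c$ddcccb -> last char: b
  3: cbc$ddcc -> last char: c
  4: ccbc$ddc -> last char: c
  5: cccbc$dd -> last char: d
  6: dcccbc$d -> last char: d
  7: ddcccbc$ -> last char: $


BWT = ccbccdd$


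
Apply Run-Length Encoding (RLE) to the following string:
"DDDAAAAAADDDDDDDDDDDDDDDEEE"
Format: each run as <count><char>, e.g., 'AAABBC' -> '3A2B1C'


Scanning runs left to right:
  i=0: run of 'D' x 3 -> '3D'
  i=3: run of 'A' x 6 -> '6A'
  i=9: run of 'D' x 15 -> '15D'
  i=24: run of 'E' x 3 -> '3E'

RLE = 3D6A15D3E


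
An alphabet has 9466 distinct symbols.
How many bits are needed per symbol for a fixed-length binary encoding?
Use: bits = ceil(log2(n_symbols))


log2(9466) = 13.2085
Bracket: 2^13 = 8192 < 9466 <= 2^14 = 16384
So ceil(log2(9466)) = 14

bits = ceil(log2(9466)) = ceil(13.2085) = 14 bits


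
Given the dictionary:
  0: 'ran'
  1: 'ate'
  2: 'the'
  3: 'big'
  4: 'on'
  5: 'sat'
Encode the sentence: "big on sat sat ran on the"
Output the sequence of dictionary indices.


Look up each word in the dictionary:
  'big' -> 3
  'on' -> 4
  'sat' -> 5
  'sat' -> 5
  'ran' -> 0
  'on' -> 4
  'the' -> 2

Encoded: [3, 4, 5, 5, 0, 4, 2]


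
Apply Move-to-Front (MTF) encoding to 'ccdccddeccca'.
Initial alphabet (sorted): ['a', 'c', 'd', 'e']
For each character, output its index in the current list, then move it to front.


MTF encoding:
'c': index 1 in ['a', 'c', 'd', 'e'] -> ['c', 'a', 'd', 'e']
'c': index 0 in ['c', 'a', 'd', 'e'] -> ['c', 'a', 'd', 'e']
'd': index 2 in ['c', 'a', 'd', 'e'] -> ['d', 'c', 'a', 'e']
'c': index 1 in ['d', 'c', 'a', 'e'] -> ['c', 'd', 'a', 'e']
'c': index 0 in ['c', 'd', 'a', 'e'] -> ['c', 'd', 'a', 'e']
'd': index 1 in ['c', 'd', 'a', 'e'] -> ['d', 'c', 'a', 'e']
'd': index 0 in ['d', 'c', 'a', 'e'] -> ['d', 'c', 'a', 'e']
'e': index 3 in ['d', 'c', 'a', 'e'] -> ['e', 'd', 'c', 'a']
'c': index 2 in ['e', 'd', 'c', 'a'] -> ['c', 'e', 'd', 'a']
'c': index 0 in ['c', 'e', 'd', 'a'] -> ['c', 'e', 'd', 'a']
'c': index 0 in ['c', 'e', 'd', 'a'] -> ['c', 'e', 'd', 'a']
'a': index 3 in ['c', 'e', 'd', 'a'] -> ['a', 'c', 'e', 'd']


Output: [1, 0, 2, 1, 0, 1, 0, 3, 2, 0, 0, 3]


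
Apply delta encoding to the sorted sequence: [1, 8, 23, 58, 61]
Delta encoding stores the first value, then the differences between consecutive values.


First value: 1
Deltas:
  8 - 1 = 7
  23 - 8 = 15
  58 - 23 = 35
  61 - 58 = 3


Delta encoded: [1, 7, 15, 35, 3]


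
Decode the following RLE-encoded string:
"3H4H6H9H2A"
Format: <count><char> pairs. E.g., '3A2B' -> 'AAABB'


Expanding each <count><char> pair:
  3H -> 'HHH'
  4H -> 'HHHH'
  6H -> 'HHHHHH'
  9H -> 'HHHHHHHHH'
  2A -> 'AA'

Decoded = HHHHHHHHHHHHHHHHHHHHHHAA


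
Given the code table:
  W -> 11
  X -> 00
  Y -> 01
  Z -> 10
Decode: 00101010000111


Decoding:
00 -> X
10 -> Z
10 -> Z
10 -> Z
00 -> X
01 -> Y
11 -> W


Result: XZZZXYW


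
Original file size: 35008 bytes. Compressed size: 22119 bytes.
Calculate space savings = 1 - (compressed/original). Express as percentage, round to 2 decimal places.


ratio = compressed/original = 22119/35008 = 0.631827
savings = 1 - ratio = 1 - 0.631827 = 0.368173
as a percentage: 0.368173 * 100 = 36.82%

Space savings = 1 - 22119/35008 = 36.82%


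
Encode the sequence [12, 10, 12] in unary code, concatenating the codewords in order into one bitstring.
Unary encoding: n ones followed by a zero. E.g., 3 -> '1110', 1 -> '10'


Encode each number as n ones followed by a terminating 0:
  12 -> 1111111111110 (13 bits)
  10 -> 11111111110 (11 bits)
  12 -> 1111111111110 (13 bits)
Total length = 13 + 11 + 13 = 37 bits.

Unary([12, 10, 12]) = 1111111111110111111111101111111111110 (37 bits)


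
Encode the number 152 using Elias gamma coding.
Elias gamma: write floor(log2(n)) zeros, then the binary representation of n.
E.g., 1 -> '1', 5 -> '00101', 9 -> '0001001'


num_bits = floor(log2(152)) + 1 = 8
leading_zeros = num_bits - 1 = 7
binary(152) = 10011000

Elias gamma(152) = '0000000' + '10011000' = 000000010011000 (15 bits)


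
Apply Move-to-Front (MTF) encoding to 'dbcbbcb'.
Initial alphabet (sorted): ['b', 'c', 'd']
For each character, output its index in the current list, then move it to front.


MTF encoding:
'd': index 2 in ['b', 'c', 'd'] -> ['d', 'b', 'c']
'b': index 1 in ['d', 'b', 'c'] -> ['b', 'd', 'c']
'c': index 2 in ['b', 'd', 'c'] -> ['c', 'b', 'd']
'b': index 1 in ['c', 'b', 'd'] -> ['b', 'c', 'd']
'b': index 0 in ['b', 'c', 'd'] -> ['b', 'c', 'd']
'c': index 1 in ['b', 'c', 'd'] -> ['c', 'b', 'd']
'b': index 1 in ['c', 'b', 'd'] -> ['b', 'c', 'd']


Output: [2, 1, 2, 1, 0, 1, 1]


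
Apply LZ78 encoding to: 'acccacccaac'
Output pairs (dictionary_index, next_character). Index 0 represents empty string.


LZ78 encoding steps:
Dictionary: {0: ''}
Step 1: w='' (idx 0), next='a' -> output (0, 'a'), add 'a' as idx 1
Step 2: w='' (idx 0), next='c' -> output (0, 'c'), add 'c' as idx 2
Step 3: w='c' (idx 2), next='c' -> output (2, 'c'), add 'cc' as idx 3
Step 4: w='a' (idx 1), next='c' -> output (1, 'c'), add 'ac' as idx 4
Step 5: w='cc' (idx 3), next='a' -> output (3, 'a'), add 'cca' as idx 5
Step 6: w='ac' (idx 4), end of input -> output (4, '')


Encoded: [(0, 'a'), (0, 'c'), (2, 'c'), (1, 'c'), (3, 'a'), (4, '')]


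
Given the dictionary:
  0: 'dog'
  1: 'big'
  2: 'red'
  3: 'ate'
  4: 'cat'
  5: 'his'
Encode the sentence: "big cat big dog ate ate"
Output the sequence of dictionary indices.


Look up each word in the dictionary:
  'big' -> 1
  'cat' -> 4
  'big' -> 1
  'dog' -> 0
  'ate' -> 3
  'ate' -> 3

Encoded: [1, 4, 1, 0, 3, 3]


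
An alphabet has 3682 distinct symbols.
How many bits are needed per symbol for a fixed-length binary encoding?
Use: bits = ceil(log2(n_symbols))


log2(3682) = 11.8463
Bracket: 2^11 = 2048 < 3682 <= 2^12 = 4096
So ceil(log2(3682)) = 12

bits = ceil(log2(3682)) = ceil(11.8463) = 12 bits


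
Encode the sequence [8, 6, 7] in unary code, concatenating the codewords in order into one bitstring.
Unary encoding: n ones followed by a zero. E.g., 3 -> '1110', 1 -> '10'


Encode each number as n ones followed by a terminating 0:
  8 -> 111111110 (9 bits)
  6 -> 1111110 (7 bits)
  7 -> 11111110 (8 bits)
Total length = 9 + 7 + 8 = 24 bits.

Unary([8, 6, 7]) = 111111110111111011111110 (24 bits)


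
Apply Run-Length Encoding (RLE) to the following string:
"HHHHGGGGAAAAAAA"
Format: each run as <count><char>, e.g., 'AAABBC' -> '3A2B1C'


Scanning runs left to right:
  i=0: run of 'H' x 4 -> '4H'
  i=4: run of 'G' x 4 -> '4G'
  i=8: run of 'A' x 7 -> '7A'

RLE = 4H4G7A


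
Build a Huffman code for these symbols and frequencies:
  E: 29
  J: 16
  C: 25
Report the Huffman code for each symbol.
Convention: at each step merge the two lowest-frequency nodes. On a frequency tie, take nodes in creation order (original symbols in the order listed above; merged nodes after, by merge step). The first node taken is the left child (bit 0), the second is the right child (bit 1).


Huffman tree construction:
Step 1: Merge J(16) + C(25) = 41
Step 2: Merge E(29) + (J+C)(41) = 70
Read each symbol's code off the tree from the root (left child = 0, right child = 1).

Codes:
  E: 0 (length 1)
  J: 10 (length 2)
  C: 11 (length 2)
Average code length: 111/70 = 1.5857 bits/symbol


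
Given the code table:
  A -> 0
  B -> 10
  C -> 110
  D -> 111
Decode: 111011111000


Decoding:
111 -> D
0 -> A
111 -> D
110 -> C
0 -> A
0 -> A


Result: DADCAA


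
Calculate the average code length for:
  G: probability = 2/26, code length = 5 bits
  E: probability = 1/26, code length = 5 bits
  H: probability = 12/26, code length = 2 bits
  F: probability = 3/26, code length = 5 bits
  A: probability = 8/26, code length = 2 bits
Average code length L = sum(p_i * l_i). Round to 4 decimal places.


Weighted contributions p_i * l_i:
  G: (2/26) * 5 = 10/26
  E: (1/26) * 5 = 5/26
  H: (12/26) * 2 = 24/26
  F: (3/26) * 5 = 15/26
  A: (8/26) * 2 = 16/26
Sum = (10 + 5 + 24 + 15 + 16)/26 = 70/26

L = 70/26 = 2.6923 bits/symbol


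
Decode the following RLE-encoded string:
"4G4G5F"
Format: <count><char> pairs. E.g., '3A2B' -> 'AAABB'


Expanding each <count><char> pair:
  4G -> 'GGGG'
  4G -> 'GGGG'
  5F -> 'FFFFF'

Decoded = GGGGGGGGFFFFF


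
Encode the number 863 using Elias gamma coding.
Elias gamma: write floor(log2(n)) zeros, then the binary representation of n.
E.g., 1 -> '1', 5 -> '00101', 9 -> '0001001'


num_bits = floor(log2(863)) + 1 = 10
leading_zeros = num_bits - 1 = 9
binary(863) = 1101011111

Elias gamma(863) = '000000000' + '1101011111' = 0000000001101011111 (19 bits)


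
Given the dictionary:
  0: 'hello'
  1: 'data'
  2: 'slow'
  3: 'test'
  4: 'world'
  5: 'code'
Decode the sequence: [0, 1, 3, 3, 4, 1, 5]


Look up each index in the dictionary:
  0 -> 'hello'
  1 -> 'data'
  3 -> 'test'
  3 -> 'test'
  4 -> 'world'
  1 -> 'data'
  5 -> 'code'

Decoded: "hello data test test world data code"


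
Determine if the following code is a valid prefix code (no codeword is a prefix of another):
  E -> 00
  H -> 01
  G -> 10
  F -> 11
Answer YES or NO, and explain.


Checking each pair (does one codeword prefix another?):
  E='00' vs H='01': no prefix
  E='00' vs G='10': no prefix
  E='00' vs F='11': no prefix
  H='01' vs E='00': no prefix
  H='01' vs G='10': no prefix
  H='01' vs F='11': no prefix
  G='10' vs E='00': no prefix
  G='10' vs H='01': no prefix
  G='10' vs F='11': no prefix
  F='11' vs E='00': no prefix
  F='11' vs H='01': no prefix
  F='11' vs G='10': no prefix
No violation found over all pairs.

YES -- this is a valid prefix code. No codeword is a prefix of any other codeword.


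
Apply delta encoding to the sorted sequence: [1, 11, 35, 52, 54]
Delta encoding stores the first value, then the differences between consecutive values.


First value: 1
Deltas:
  11 - 1 = 10
  35 - 11 = 24
  52 - 35 = 17
  54 - 52 = 2


Delta encoded: [1, 10, 24, 17, 2]


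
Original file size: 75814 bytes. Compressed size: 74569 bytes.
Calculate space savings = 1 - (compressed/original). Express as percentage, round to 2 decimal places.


ratio = compressed/original = 74569/75814 = 0.983578
savings = 1 - ratio = 1 - 0.983578 = 0.016422
as a percentage: 0.016422 * 100 = 1.64%

Space savings = 1 - 74569/75814 = 1.64%


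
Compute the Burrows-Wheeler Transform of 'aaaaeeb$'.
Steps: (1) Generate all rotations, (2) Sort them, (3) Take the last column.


Rotations (sorted):
  0: $aaaaeeb -> last char: b
  1: aaaaeeb$ -> last char: $
  2: aaaeeb$a -> last char: a
  3: aaeeb$aa -> last char: a
  4: aeeb$aaa -> last char: a
  5: b$aaaaee -> last char: e
  6: eb$aaaae -> last char: e
  7: eeb$aaaa -> last char: a


BWT = b$aaaeea


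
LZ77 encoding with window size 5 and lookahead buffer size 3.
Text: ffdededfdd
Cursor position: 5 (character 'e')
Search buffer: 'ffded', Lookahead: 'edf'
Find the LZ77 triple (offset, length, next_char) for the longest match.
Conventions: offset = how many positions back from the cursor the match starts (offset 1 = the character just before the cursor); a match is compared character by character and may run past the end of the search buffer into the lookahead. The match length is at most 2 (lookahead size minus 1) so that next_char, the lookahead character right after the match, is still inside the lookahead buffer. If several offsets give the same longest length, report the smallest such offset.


Try each offset into the search buffer:
  offset=1 (pos 4, char 'd'): match length 0
  offset=2 (pos 3, char 'e'): match length 2
  offset=3 (pos 2, char 'd'): match length 0
  offset=4 (pos 1, char 'f'): match length 0
  offset=5 (pos 0, char 'f'): match length 0
Longest match has length 2 at offset 2.
next_char = character at position 5 + 2 = 7 -> 'f'

Best match: offset=2, length=2 (matching 'ed' starting at position 3)
LZ77 triple: (2, 2, 'f')


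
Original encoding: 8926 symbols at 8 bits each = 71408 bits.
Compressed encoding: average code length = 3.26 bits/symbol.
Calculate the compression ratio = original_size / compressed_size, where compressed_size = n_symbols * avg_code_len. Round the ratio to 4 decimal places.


original_size = n_symbols * orig_bits = 8926 * 8 = 71408 bits
compressed_size = n_symbols * avg_code_len = 8926 * 3.26 = 29098.76 bits
ratio = original_size / compressed_size = 71408 / 29098.76 = 2.454

Compression ratio = 2.454


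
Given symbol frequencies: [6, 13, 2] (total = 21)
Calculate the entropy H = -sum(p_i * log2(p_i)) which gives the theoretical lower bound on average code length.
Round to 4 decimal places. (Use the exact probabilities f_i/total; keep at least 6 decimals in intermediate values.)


Per-symbol terms -p_i * log2(p_i) with p_i = f_i/21:
  p = 6/21 = 0.285714: log2(p) = -1.807355, -p*log2(p) = 0.516387
  p = 13/21 = 0.619048: log2(p) = -0.691878, -p*log2(p) = 0.428305
  p = 2/21 = 0.095238: log2(p) = -3.392317, -p*log2(p) = 0.323078
H = 0.516387 + 0.428305 + 0.323078 = 1.267770

H = 1.2678 bits/symbol


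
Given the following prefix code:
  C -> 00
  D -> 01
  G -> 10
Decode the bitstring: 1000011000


Decoding step by step:
Bits 10 -> G
Bits 00 -> C
Bits 01 -> D
Bits 10 -> G
Bits 00 -> C


Decoded message: GCDGC


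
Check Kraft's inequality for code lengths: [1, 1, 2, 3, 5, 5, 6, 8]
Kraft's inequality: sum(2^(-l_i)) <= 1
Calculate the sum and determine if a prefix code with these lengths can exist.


Sum = 2^(-1) + 2^(-1) + 2^(-2) + 2^(-3) + 2^(-5) + 2^(-5) + 2^(-6) + 2^(-8)
    = 0.5 + 0.5 + 0.25 + 0.125 + 0.03125 + 0.03125 + 0.015625 + 0.00390625
    = 373/256 = 1.45703125
Since 1.45703125 > 1, Kraft's inequality is NOT satisfied.
A prefix code with these lengths CANNOT exist.

Kraft sum = 1.45703125. Not satisfied.


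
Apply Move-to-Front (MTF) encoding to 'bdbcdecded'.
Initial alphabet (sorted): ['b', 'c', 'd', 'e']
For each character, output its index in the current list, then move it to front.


MTF encoding:
'b': index 0 in ['b', 'c', 'd', 'e'] -> ['b', 'c', 'd', 'e']
'd': index 2 in ['b', 'c', 'd', 'e'] -> ['d', 'b', 'c', 'e']
'b': index 1 in ['d', 'b', 'c', 'e'] -> ['b', 'd', 'c', 'e']
'c': index 2 in ['b', 'd', 'c', 'e'] -> ['c', 'b', 'd', 'e']
'd': index 2 in ['c', 'b', 'd', 'e'] -> ['d', 'c', 'b', 'e']
'e': index 3 in ['d', 'c', 'b', 'e'] -> ['e', 'd', 'c', 'b']
'c': index 2 in ['e', 'd', 'c', 'b'] -> ['c', 'e', 'd', 'b']
'd': index 2 in ['c', 'e', 'd', 'b'] -> ['d', 'c', 'e', 'b']
'e': index 2 in ['d', 'c', 'e', 'b'] -> ['e', 'd', 'c', 'b']
'd': index 1 in ['e', 'd', 'c', 'b'] -> ['d', 'e', 'c', 'b']


Output: [0, 2, 1, 2, 2, 3, 2, 2, 2, 1]


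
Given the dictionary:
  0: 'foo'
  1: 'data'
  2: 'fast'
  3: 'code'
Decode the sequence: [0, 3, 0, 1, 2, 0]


Look up each index in the dictionary:
  0 -> 'foo'
  3 -> 'code'
  0 -> 'foo'
  1 -> 'data'
  2 -> 'fast'
  0 -> 'foo'

Decoded: "foo code foo data fast foo"


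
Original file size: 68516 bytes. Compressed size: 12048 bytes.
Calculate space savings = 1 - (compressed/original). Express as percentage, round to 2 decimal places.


ratio = compressed/original = 12048/68516 = 0.175842
savings = 1 - ratio = 1 - 0.175842 = 0.824158
as a percentage: 0.824158 * 100 = 82.42%

Space savings = 1 - 12048/68516 = 82.42%


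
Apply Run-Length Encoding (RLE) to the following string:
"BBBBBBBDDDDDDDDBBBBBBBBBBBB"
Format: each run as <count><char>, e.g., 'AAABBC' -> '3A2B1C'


Scanning runs left to right:
  i=0: run of 'B' x 7 -> '7B'
  i=7: run of 'D' x 8 -> '8D'
  i=15: run of 'B' x 12 -> '12B'

RLE = 7B8D12B


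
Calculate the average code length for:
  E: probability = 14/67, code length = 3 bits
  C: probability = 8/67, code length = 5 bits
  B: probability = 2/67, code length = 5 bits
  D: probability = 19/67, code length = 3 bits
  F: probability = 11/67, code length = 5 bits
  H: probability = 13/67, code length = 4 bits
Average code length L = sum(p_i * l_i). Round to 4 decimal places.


Weighted contributions p_i * l_i:
  E: (14/67) * 3 = 42/67
  C: (8/67) * 5 = 40/67
  B: (2/67) * 5 = 10/67
  D: (19/67) * 3 = 57/67
  F: (11/67) * 5 = 55/67
  H: (13/67) * 4 = 52/67
Sum = (42 + 40 + 10 + 57 + 55 + 52)/67 = 256/67

L = 256/67 = 3.8209 bits/symbol


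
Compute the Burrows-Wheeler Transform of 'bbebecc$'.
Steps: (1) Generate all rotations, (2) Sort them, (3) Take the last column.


Rotations (sorted):
  0: $bbebecc -> last char: c
  1: bbebecc$ -> last char: $
  2: bebecc$b -> last char: b
  3: becc$bbe -> last char: e
  4: c$bbebec -> last char: c
  5: cc$bbebe -> last char: e
  6: ebecc$bb -> last char: b
  7: ecc$bbeb -> last char: b


BWT = c$becebb


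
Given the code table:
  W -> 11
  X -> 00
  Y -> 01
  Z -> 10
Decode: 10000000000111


Decoding:
10 -> Z
00 -> X
00 -> X
00 -> X
00 -> X
01 -> Y
11 -> W


Result: ZXXXXYW


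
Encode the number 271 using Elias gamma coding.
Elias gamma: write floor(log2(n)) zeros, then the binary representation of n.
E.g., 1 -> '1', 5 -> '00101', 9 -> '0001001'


num_bits = floor(log2(271)) + 1 = 9
leading_zeros = num_bits - 1 = 8
binary(271) = 100001111

Elias gamma(271) = '00000000' + '100001111' = 00000000100001111 (17 bits)


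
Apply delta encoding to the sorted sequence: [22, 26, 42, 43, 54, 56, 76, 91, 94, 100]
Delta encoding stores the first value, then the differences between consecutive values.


First value: 22
Deltas:
  26 - 22 = 4
  42 - 26 = 16
  43 - 42 = 1
  54 - 43 = 11
  56 - 54 = 2
  76 - 56 = 20
  91 - 76 = 15
  94 - 91 = 3
  100 - 94 = 6


Delta encoded: [22, 4, 16, 1, 11, 2, 20, 15, 3, 6]


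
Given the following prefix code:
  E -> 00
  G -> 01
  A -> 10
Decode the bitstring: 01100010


Decoding step by step:
Bits 01 -> G
Bits 10 -> A
Bits 00 -> E
Bits 10 -> A


Decoded message: GAEA


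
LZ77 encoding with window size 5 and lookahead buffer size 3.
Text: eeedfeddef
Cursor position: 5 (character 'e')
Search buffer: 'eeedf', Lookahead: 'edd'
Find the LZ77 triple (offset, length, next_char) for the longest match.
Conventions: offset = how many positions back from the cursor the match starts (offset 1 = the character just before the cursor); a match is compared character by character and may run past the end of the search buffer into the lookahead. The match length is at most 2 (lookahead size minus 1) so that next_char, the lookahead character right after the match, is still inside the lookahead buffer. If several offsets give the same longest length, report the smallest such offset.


Try each offset into the search buffer:
  offset=1 (pos 4, char 'f'): match length 0
  offset=2 (pos 3, char 'd'): match length 0
  offset=3 (pos 2, char 'e'): match length 2
  offset=4 (pos 1, char 'e'): match length 1
  offset=5 (pos 0, char 'e'): match length 1
Longest match has length 2 at offset 3.
next_char = character at position 5 + 2 = 7 -> 'd'

Best match: offset=3, length=2 (matching 'ed' starting at position 2)
LZ77 triple: (3, 2, 'd')


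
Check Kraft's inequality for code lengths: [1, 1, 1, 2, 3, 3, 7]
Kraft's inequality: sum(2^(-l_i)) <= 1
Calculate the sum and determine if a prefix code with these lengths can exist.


Sum = 2^(-1) + 2^(-1) + 2^(-1) + 2^(-2) + 2^(-3) + 2^(-3) + 2^(-7)
    = 0.5 + 0.5 + 0.5 + 0.25 + 0.125 + 0.125 + 0.0078125
    = 257/128 = 2.0078125
Since 2.0078125 > 1, Kraft's inequality is NOT satisfied.
A prefix code with these lengths CANNOT exist.

Kraft sum = 2.0078125. Not satisfied.


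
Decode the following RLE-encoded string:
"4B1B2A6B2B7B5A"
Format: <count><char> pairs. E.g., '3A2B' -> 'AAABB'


Expanding each <count><char> pair:
  4B -> 'BBBB'
  1B -> 'B'
  2A -> 'AA'
  6B -> 'BBBBBB'
  2B -> 'BB'
  7B -> 'BBBBBBB'
  5A -> 'AAAAA'

Decoded = BBBBBAABBBBBBBBBBBBBBBAAAAA


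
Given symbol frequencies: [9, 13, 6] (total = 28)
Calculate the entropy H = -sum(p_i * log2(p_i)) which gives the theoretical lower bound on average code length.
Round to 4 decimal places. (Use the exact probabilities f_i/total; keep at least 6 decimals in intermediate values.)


Per-symbol terms -p_i * log2(p_i) with p_i = f_i/28:
  p = 9/28 = 0.321429: log2(p) = -1.637430, -p*log2(p) = 0.526317
  p = 13/28 = 0.464286: log2(p) = -1.106915, -p*log2(p) = 0.513925
  p = 6/28 = 0.214286: log2(p) = -2.222392, -p*log2(p) = 0.476227
H = 0.526317 + 0.513925 + 0.476227 = 1.516469

H = 1.5165 bits/symbol


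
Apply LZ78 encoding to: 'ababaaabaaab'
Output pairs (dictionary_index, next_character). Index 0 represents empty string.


LZ78 encoding steps:
Dictionary: {0: ''}
Step 1: w='' (idx 0), next='a' -> output (0, 'a'), add 'a' as idx 1
Step 2: w='' (idx 0), next='b' -> output (0, 'b'), add 'b' as idx 2
Step 3: w='a' (idx 1), next='b' -> output (1, 'b'), add 'ab' as idx 3
Step 4: w='a' (idx 1), next='a' -> output (1, 'a'), add 'aa' as idx 4
Step 5: w='ab' (idx 3), next='a' -> output (3, 'a'), add 'aba' as idx 5
Step 6: w='aa' (idx 4), next='b' -> output (4, 'b'), add 'aab' as idx 6


Encoded: [(0, 'a'), (0, 'b'), (1, 'b'), (1, 'a'), (3, 'a'), (4, 'b')]


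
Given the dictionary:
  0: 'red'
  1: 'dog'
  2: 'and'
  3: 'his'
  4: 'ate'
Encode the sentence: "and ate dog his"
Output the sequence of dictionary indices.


Look up each word in the dictionary:
  'and' -> 2
  'ate' -> 4
  'dog' -> 1
  'his' -> 3

Encoded: [2, 4, 1, 3]


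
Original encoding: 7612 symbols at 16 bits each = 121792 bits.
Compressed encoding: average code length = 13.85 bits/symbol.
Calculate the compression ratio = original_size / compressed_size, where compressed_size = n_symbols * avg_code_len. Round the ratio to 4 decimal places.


original_size = n_symbols * orig_bits = 7612 * 16 = 121792 bits
compressed_size = n_symbols * avg_code_len = 7612 * 13.85 = 105426.2 bits
ratio = original_size / compressed_size = 121792 / 105426.2 = 1.1552

Compression ratio = 1.1552


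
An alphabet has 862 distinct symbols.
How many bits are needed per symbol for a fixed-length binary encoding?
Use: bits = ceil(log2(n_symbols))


log2(862) = 9.7515
Bracket: 2^9 = 512 < 862 <= 2^10 = 1024
So ceil(log2(862)) = 10

bits = ceil(log2(862)) = ceil(9.7515) = 10 bits


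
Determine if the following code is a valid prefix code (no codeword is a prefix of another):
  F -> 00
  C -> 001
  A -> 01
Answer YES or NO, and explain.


Checking each pair (does one codeword prefix another?):
  F='00' vs C='001': prefix -- VIOLATION

NO -- this is NOT a valid prefix code. F (00) is a prefix of C (001).


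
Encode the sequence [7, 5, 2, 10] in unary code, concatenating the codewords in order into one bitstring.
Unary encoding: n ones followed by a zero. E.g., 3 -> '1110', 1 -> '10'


Encode each number as n ones followed by a terminating 0:
  7 -> 11111110 (8 bits)
  5 -> 111110 (6 bits)
  2 -> 110 (3 bits)
  10 -> 11111111110 (11 bits)
Total length = 8 + 6 + 3 + 11 = 28 bits.

Unary([7, 5, 2, 10]) = 1111111011111011011111111110 (28 bits)


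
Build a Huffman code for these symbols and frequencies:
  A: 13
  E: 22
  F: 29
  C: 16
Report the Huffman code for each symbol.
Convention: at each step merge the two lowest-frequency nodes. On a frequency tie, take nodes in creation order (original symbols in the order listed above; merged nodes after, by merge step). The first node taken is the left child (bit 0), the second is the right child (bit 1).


Huffman tree construction:
Step 1: Merge A(13) + C(16) = 29
Step 2: Merge E(22) + F(29) = 51
Step 3: Merge (A+C)(29) + (E+F)(51) = 80
Read each symbol's code off the tree from the root (left child = 0, right child = 1).

Codes:
  A: 00 (length 2)
  E: 10 (length 2)
  F: 11 (length 2)
  C: 01 (length 2)
Average code length: 160/80 = 2.0000 bits/symbol
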